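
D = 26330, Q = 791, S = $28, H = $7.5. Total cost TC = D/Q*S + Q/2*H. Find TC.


TC = 26330/791 * 28 + 791/2 * 7.5

$3898.29


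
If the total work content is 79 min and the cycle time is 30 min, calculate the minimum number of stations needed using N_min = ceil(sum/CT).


Formula: N_min = ceil(Sum of Task Times / Cycle Time)
N_min = ceil(79 min / 30 min) = ceil(2.6333)
N_min = 3 stations

3


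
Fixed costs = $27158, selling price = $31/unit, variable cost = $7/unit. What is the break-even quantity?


Formula: BEQ = Fixed Costs / (Price - Variable Cost)
Contribution margin = $31 - $7 = $24/unit
BEQ = ceil($27158 / $24/unit) = ceil(1131.58) = 1132 units

1132 units


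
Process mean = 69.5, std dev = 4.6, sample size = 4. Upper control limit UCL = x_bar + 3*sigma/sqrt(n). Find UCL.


UCL = 69.5 + 3 * 4.6 / sqrt(4)

76.4


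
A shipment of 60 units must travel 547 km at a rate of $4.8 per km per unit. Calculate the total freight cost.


TC = dist * cost * units = 547 * 4.8 * 60 = $157536.00

$157536.00


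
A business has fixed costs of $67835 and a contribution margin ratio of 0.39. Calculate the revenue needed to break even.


Formula: BER = Fixed Costs / Contribution Margin Ratio
BER = $67835 / 0.39
BER = $173935.90 (to the nearest cent)

$173935.90


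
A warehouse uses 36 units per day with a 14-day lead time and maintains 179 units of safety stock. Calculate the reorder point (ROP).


Formula: ROP = (Daily Demand * Lead Time) + Safety Stock
Demand during lead time = 36 * 14 = 504 units
ROP = 504 + 179 = 683 units

683 units


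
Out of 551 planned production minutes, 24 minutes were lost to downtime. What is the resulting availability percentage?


Formula: Availability = (Planned Time - Downtime) / Planned Time * 100
Uptime = 551 - 24 = 527 min
Availability = 527 / 551 * 100 = 95.6%

95.6%


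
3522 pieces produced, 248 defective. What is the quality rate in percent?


Formula: Quality Rate = Good Pieces / Total Pieces * 100
Good pieces = 3522 - 248 = 3274
QR = 3274 / 3522 * 100 = 93.0%

93.0%


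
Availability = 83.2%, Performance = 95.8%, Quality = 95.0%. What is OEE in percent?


Formula: OEE = Availability * Performance * Quality / 10000
A * P = 83.2% * 95.8% / 100 = 79.71%
OEE = 79.71% * 95.0% / 100 = 75.7%

75.7%


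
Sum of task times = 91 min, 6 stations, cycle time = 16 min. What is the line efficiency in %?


Formula: Efficiency = Sum of Task Times / (N_stations * CT) * 100
Total station capacity = 6 stations * 16 min = 96 min
Efficiency = 91 / 96 * 100 = 94.8%

94.8%


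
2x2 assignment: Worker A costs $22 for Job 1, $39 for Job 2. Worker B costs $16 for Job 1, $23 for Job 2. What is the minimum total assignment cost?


Option 1: A->1 + B->2 = $22 + $23 = $45
Option 2: A->2 + B->1 = $39 + $16 = $55
Min cost = min($45, $55) = $45

$45


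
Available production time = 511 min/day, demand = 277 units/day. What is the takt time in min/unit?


Formula: Takt Time = Available Production Time / Customer Demand
Takt = 511 min/day / 277 units/day
Takt = 1.84 min/unit

1.84 min/unit


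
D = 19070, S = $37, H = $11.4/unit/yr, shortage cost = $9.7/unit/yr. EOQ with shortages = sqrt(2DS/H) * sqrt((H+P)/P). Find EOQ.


Formula: EOQ* = sqrt(2DS/H) * sqrt((H+P)/P)
Base EOQ = sqrt(2*19070*37/11.4) = 351.83 units
Correction = sqrt((11.4+9.7)/9.7) = 1.47488
EOQ* = 351.83 * 1.47488 = 518.9 units

518.9 units


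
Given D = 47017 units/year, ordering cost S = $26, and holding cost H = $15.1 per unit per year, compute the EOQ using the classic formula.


Formula: EOQ = sqrt(2 * D * S / H)
Numerator: 2 * 47017 * 26 = 2444884
2DS/H = 2444884 / 15.1 = 161912.8
EOQ = sqrt(161912.8) = 402.4 units

402.4 units


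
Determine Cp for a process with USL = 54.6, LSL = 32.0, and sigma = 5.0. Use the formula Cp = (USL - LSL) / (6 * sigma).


Cp = (54.6 - 32.0) / (6 * 5.0)

0.75


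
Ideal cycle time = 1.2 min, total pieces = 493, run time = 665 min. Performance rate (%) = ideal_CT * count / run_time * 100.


Formula: Performance = (Ideal CT * Total Count) / Run Time * 100
Ideal output time = 1.2 * 493 = 591.6 min
Performance = 591.6 / 665 * 100 = 89.0%

89.0%


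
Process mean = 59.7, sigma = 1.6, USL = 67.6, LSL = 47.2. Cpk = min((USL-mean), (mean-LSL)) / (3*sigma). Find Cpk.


Cpu = (67.6 - 59.7) / (3 * 1.6) = 1.65
Cpl = (59.7 - 47.2) / (3 * 1.6) = 2.6
Cpk = min(1.65, 2.6) = 1.65

1.65


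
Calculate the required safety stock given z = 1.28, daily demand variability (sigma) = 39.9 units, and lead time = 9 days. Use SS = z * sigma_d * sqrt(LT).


Formula: SS = z * sigma_d * sqrt(LT)
sqrt(LT) = sqrt(9) = 3.0
SS = 1.28 * 39.9 * 3.0
SS = 153.2 units

153.2 units


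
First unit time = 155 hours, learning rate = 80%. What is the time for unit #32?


Formula: T_n = T_1 * (learning_rate)^(log2(n)) where learning_rate = rate/100
Doublings = log2(32) = 5
T_n = 155 * 0.8^5
T_n = 155 * 0.3277 = 50.8 hours

50.8 hours


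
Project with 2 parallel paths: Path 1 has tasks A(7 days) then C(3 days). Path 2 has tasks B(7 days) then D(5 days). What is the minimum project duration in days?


Path 1 = 7 + 3 = 10 days
Path 2 = 7 + 5 = 12 days
Duration = max(10, 12) = 12 days

12 days


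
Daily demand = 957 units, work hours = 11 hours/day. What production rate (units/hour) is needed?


Formula: Production Rate = Daily Demand / Available Hours
Rate = 957 units/day / 11 hours/day
Rate = 87.0 units/hour

87.0 units/hour


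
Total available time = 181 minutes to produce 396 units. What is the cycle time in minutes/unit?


Formula: CT = Available Time / Number of Units
CT = 181 min / 396 units
CT = 0.46 min/unit

0.46 min/unit


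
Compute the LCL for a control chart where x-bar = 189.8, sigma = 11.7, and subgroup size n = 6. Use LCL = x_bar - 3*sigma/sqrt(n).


LCL = 189.8 - 3 * 11.7 / sqrt(6)

175.47


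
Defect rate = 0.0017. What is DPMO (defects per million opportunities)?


DPMO = defect_rate * 1000000 = 0.0017 * 1000000

1700


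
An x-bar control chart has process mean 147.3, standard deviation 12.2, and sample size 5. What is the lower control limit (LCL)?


LCL = 147.3 - 3 * 12.2 / sqrt(5)

130.93


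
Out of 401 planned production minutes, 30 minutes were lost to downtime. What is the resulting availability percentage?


Formula: Availability = (Planned Time - Downtime) / Planned Time * 100
Uptime = 401 - 30 = 371 min
Availability = 371 / 401 * 100 = 92.5%

92.5%


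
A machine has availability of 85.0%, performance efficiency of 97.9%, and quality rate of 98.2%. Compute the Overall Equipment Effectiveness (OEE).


Formula: OEE = Availability * Performance * Quality / 10000
A * P = 85.0% * 97.9% / 100 = 83.22%
OEE = 83.22% * 98.2% / 100 = 81.7%

81.7%


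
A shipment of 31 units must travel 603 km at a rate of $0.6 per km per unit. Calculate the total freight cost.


TC = dist * cost * units = 603 * 0.6 * 31 = $11215.80

$11215.80


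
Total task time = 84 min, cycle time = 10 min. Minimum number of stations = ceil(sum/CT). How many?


Formula: N_min = ceil(Sum of Task Times / Cycle Time)
N_min = ceil(84 min / 10 min) = ceil(8.4)
N_min = 9 stations

9


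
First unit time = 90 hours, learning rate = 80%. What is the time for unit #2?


Formula: T_n = T_1 * (learning_rate)^(log2(n)) where learning_rate = rate/100
Doublings = log2(2) = 1
T_n = 90 * 0.8^1
T_n = 90 * 0.8 = 72.0 hours

72.0 hours


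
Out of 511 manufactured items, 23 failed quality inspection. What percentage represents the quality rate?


Formula: Quality Rate = Good Pieces / Total Pieces * 100
Good pieces = 511 - 23 = 488
QR = 488 / 511 * 100 = 95.5%

95.5%


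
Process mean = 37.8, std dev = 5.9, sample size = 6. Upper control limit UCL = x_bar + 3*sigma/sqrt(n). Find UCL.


UCL = 37.8 + 3 * 5.9 / sqrt(6)

45.03


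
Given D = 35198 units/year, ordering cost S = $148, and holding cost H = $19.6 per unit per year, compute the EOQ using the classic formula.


Formula: EOQ = sqrt(2 * D * S / H)
Numerator: 2 * 35198 * 148 = 10418608
2DS/H = 10418608 / 19.6 = 531561.6
EOQ = sqrt(531561.6) = 729.1 units

729.1 units


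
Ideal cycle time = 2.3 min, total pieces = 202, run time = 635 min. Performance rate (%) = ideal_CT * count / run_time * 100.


Formula: Performance = (Ideal CT * Total Count) / Run Time * 100
Ideal output time = 2.3 * 202 = 464.6 min
Performance = 464.6 / 635 * 100 = 73.2%

73.2%


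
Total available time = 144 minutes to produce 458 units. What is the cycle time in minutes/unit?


Formula: CT = Available Time / Number of Units
CT = 144 min / 458 units
CT = 0.31 min/unit

0.31 min/unit


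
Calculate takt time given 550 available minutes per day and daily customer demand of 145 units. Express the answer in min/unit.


Formula: Takt Time = Available Production Time / Customer Demand
Takt = 550 min/day / 145 units/day
Takt = 3.79 min/unit

3.79 min/unit


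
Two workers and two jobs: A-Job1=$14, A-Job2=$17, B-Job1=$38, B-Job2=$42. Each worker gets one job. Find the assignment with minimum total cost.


Option 1: A->1 + B->2 = $14 + $42 = $56
Option 2: A->2 + B->1 = $17 + $38 = $55
Min cost = min($56, $55) = $55

$55


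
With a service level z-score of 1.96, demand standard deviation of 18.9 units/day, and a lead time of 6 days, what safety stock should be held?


Formula: SS = z * sigma_d * sqrt(LT)
sqrt(LT) = sqrt(6) = 2.4495
SS = 1.96 * 18.9 * 2.4495
SS = 90.7 units

90.7 units


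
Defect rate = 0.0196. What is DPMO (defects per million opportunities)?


DPMO = defect_rate * 1000000 = 0.0196 * 1000000

19600


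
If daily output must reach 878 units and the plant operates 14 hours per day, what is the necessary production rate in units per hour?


Formula: Production Rate = Daily Demand / Available Hours
Rate = 878 units/day / 14 hours/day
Rate = 62.7 units/hour

62.7 units/hour


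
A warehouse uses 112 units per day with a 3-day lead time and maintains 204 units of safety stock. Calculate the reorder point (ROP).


Formula: ROP = (Daily Demand * Lead Time) + Safety Stock
Demand during lead time = 112 * 3 = 336 units
ROP = 336 + 204 = 540 units

540 units


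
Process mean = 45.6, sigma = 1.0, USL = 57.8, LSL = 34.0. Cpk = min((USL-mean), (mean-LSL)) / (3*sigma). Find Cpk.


Cpu = (57.8 - 45.6) / (3 * 1.0) = 4.07
Cpl = (45.6 - 34.0) / (3 * 1.0) = 3.87
Cpk = min(4.07, 3.87) = 3.87

3.87


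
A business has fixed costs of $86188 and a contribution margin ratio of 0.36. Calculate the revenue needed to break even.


Formula: BER = Fixed Costs / Contribution Margin Ratio
BER = $86188 / 0.36
BER = $239411.11 (to the nearest cent)

$239411.11


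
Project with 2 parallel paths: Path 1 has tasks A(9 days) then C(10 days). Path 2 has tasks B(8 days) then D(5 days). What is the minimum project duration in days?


Path 1 = 9 + 10 = 19 days
Path 2 = 8 + 5 = 13 days
Duration = max(19, 13) = 19 days

19 days


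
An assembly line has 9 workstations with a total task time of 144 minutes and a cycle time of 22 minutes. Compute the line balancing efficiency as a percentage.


Formula: Efficiency = Sum of Task Times / (N_stations * CT) * 100
Total station capacity = 9 stations * 22 min = 198 min
Efficiency = 144 / 198 * 100 = 72.7%

72.7%


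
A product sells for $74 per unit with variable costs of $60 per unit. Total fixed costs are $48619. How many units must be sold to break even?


Formula: BEQ = Fixed Costs / (Price - Variable Cost)
Contribution margin = $74 - $60 = $14/unit
BEQ = ceil($48619 / $14/unit) = ceil(3472.79) = 3473 units

3473 units


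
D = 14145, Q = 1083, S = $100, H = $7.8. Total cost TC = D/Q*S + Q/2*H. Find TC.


TC = 14145/1083 * 100 + 1083/2 * 7.8

$5529.79


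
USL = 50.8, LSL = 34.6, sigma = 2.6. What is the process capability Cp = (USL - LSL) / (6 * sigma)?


Cp = (50.8 - 34.6) / (6 * 2.6)

1.04


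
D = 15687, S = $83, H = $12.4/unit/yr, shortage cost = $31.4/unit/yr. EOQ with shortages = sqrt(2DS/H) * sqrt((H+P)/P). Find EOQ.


Formula: EOQ* = sqrt(2DS/H) * sqrt((H+P)/P)
Base EOQ = sqrt(2*15687*83/12.4) = 458.26 units
Correction = sqrt((12.4+31.4)/31.4) = 1.18106
EOQ* = 458.26 * 1.18106 = 541.2 units

541.2 units


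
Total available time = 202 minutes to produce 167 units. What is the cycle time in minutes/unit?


Formula: CT = Available Time / Number of Units
CT = 202 min / 167 units
CT = 1.21 min/unit

1.21 min/unit


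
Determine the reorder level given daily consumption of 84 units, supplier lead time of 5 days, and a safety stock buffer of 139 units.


Formula: ROP = (Daily Demand * Lead Time) + Safety Stock
Demand during lead time = 84 * 5 = 420 units
ROP = 420 + 139 = 559 units

559 units


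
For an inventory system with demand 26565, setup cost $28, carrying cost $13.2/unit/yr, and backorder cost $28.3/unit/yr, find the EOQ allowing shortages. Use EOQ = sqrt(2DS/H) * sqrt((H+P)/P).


Formula: EOQ* = sqrt(2DS/H) * sqrt((H+P)/P)
Base EOQ = sqrt(2*26565*28/13.2) = 335.71 units
Correction = sqrt((13.2+28.3)/28.3) = 1.21096
EOQ* = 335.71 * 1.21096 = 406.5 units

406.5 units


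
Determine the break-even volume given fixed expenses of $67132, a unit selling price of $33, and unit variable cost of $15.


Formula: BEQ = Fixed Costs / (Price - Variable Cost)
Contribution margin = $33 - $15 = $18/unit
BEQ = ceil($67132 / $18/unit) = ceil(3729.56) = 3730 units

3730 units


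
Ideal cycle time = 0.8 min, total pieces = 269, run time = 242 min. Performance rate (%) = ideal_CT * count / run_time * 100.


Formula: Performance = (Ideal CT * Total Count) / Run Time * 100
Ideal output time = 0.8 * 269 = 215.2 min
Performance = 215.2 / 242 * 100 = 88.9%

88.9%


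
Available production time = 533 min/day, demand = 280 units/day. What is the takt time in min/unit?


Formula: Takt Time = Available Production Time / Customer Demand
Takt = 533 min/day / 280 units/day
Takt = 1.9 min/unit

1.9 min/unit


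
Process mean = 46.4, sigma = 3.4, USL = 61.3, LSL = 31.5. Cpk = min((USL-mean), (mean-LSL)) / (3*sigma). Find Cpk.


Cpu = (61.3 - 46.4) / (3 * 3.4) = 1.46
Cpl = (46.4 - 31.5) / (3 * 3.4) = 1.46
Cpk = min(1.46, 1.46) = 1.46

1.46


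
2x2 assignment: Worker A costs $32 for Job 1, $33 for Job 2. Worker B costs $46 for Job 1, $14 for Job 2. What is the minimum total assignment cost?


Option 1: A->1 + B->2 = $32 + $14 = $46
Option 2: A->2 + B->1 = $33 + $46 = $79
Min cost = min($46, $79) = $46

$46


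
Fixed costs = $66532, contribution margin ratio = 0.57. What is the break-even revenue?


Formula: BER = Fixed Costs / Contribution Margin Ratio
BER = $66532 / 0.57
BER = $116722.81 (to the nearest cent)

$116722.81


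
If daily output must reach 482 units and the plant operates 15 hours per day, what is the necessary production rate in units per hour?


Formula: Production Rate = Daily Demand / Available Hours
Rate = 482 units/day / 15 hours/day
Rate = 32.1 units/hour

32.1 units/hour


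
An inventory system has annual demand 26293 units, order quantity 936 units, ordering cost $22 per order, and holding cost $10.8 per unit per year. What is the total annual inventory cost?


TC = 26293/936 * 22 + 936/2 * 10.8

$5672.40


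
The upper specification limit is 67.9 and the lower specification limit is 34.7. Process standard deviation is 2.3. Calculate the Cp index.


Cp = (67.9 - 34.7) / (6 * 2.3)

2.41


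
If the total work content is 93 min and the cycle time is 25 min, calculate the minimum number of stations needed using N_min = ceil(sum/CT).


Formula: N_min = ceil(Sum of Task Times / Cycle Time)
N_min = ceil(93 min / 25 min) = ceil(3.72)
N_min = 4 stations

4


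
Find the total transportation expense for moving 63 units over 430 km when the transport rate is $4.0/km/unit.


TC = dist * cost * units = 430 * 4.0 * 63 = $108360.00

$108360.00


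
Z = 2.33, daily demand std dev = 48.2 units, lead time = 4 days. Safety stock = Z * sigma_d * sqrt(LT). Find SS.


Formula: SS = z * sigma_d * sqrt(LT)
sqrt(LT) = sqrt(4) = 2.0
SS = 2.33 * 48.2 * 2.0
SS = 224.6 units

224.6 units


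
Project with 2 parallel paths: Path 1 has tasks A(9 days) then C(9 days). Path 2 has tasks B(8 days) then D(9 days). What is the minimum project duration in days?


Path 1 = 9 + 9 = 18 days
Path 2 = 8 + 9 = 17 days
Duration = max(18, 17) = 18 days

18 days


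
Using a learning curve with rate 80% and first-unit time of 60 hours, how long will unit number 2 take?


Formula: T_n = T_1 * (learning_rate)^(log2(n)) where learning_rate = rate/100
Doublings = log2(2) = 1
T_n = 60 * 0.8^1
T_n = 60 * 0.8 = 48.0 hours

48.0 hours


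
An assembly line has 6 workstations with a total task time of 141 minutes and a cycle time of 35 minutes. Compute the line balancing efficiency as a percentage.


Formula: Efficiency = Sum of Task Times / (N_stations * CT) * 100
Total station capacity = 6 stations * 35 min = 210 min
Efficiency = 141 / 210 * 100 = 67.1%

67.1%


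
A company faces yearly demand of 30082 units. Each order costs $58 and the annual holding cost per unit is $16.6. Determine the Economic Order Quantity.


Formula: EOQ = sqrt(2 * D * S / H)
Numerator: 2 * 30082 * 58 = 3489512
2DS/H = 3489512 / 16.6 = 210211.6
EOQ = sqrt(210211.6) = 458.5 units

458.5 units


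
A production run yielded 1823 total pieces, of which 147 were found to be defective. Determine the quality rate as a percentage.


Formula: Quality Rate = Good Pieces / Total Pieces * 100
Good pieces = 1823 - 147 = 1676
QR = 1676 / 1823 * 100 = 91.9%

91.9%


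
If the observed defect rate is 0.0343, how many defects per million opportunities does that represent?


DPMO = defect_rate * 1000000 = 0.0343 * 1000000

34300


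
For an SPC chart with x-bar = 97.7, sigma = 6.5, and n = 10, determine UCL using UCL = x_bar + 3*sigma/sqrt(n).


UCL = 97.7 + 3 * 6.5 / sqrt(10)

103.87


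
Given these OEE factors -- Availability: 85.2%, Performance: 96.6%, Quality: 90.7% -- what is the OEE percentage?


Formula: OEE = Availability * Performance * Quality / 10000
A * P = 85.2% * 96.6% / 100 = 82.3%
OEE = 82.3% * 90.7% / 100 = 74.6%

74.6%


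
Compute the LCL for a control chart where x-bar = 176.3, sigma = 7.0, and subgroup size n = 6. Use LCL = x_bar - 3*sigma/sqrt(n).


LCL = 176.3 - 3 * 7.0 / sqrt(6)

167.73


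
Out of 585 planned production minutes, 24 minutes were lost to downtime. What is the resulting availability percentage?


Formula: Availability = (Planned Time - Downtime) / Planned Time * 100
Uptime = 585 - 24 = 561 min
Availability = 561 / 585 * 100 = 95.9%

95.9%


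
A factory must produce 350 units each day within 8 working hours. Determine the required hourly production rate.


Formula: Production Rate = Daily Demand / Available Hours
Rate = 350 units/day / 8 hours/day
Rate = 43.8 units/hour

43.8 units/hour


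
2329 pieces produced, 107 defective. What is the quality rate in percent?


Formula: Quality Rate = Good Pieces / Total Pieces * 100
Good pieces = 2329 - 107 = 2222
QR = 2222 / 2329 * 100 = 95.4%

95.4%


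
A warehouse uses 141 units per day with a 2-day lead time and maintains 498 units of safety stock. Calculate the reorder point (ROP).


Formula: ROP = (Daily Demand * Lead Time) + Safety Stock
Demand during lead time = 141 * 2 = 282 units
ROP = 282 + 498 = 780 units

780 units


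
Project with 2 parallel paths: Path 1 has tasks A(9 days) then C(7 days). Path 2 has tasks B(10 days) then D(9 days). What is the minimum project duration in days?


Path 1 = 9 + 7 = 16 days
Path 2 = 10 + 9 = 19 days
Duration = max(16, 19) = 19 days

19 days


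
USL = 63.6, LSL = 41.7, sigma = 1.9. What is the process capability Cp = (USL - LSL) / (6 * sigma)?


Cp = (63.6 - 41.7) / (6 * 1.9)

1.92


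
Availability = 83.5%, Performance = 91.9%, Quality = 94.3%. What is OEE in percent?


Formula: OEE = Availability * Performance * Quality / 10000
A * P = 83.5% * 91.9% / 100 = 76.74%
OEE = 76.74% * 94.3% / 100 = 72.4%

72.4%


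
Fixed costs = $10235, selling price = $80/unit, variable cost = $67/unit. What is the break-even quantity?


Formula: BEQ = Fixed Costs / (Price - Variable Cost)
Contribution margin = $80 - $67 = $13/unit
BEQ = ceil($10235 / $13/unit) = ceil(787.31) = 788 units

788 units


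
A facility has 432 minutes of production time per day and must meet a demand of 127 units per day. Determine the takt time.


Formula: Takt Time = Available Production Time / Customer Demand
Takt = 432 min/day / 127 units/day
Takt = 3.4 min/unit

3.4 min/unit


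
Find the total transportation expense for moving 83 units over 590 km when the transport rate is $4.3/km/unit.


TC = dist * cost * units = 590 * 4.3 * 83 = $210571.00

$210571.00


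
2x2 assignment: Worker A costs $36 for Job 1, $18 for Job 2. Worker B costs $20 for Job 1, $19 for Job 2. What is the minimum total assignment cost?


Option 1: A->1 + B->2 = $36 + $19 = $55
Option 2: A->2 + B->1 = $18 + $20 = $38
Min cost = min($55, $38) = $38

$38


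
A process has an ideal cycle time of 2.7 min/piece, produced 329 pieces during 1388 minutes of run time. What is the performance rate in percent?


Formula: Performance = (Ideal CT * Total Count) / Run Time * 100
Ideal output time = 2.7 * 329 = 888.3 min
Performance = 888.3 / 1388 * 100 = 64.0%

64.0%


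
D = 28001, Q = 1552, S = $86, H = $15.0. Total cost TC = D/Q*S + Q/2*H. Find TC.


TC = 28001/1552 * 86 + 1552/2 * 15.0

$13191.60


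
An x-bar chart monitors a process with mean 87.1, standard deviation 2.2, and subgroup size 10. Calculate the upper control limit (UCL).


UCL = 87.1 + 3 * 2.2 / sqrt(10)

89.19


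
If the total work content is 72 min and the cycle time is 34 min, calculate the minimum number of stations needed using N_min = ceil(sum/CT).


Formula: N_min = ceil(Sum of Task Times / Cycle Time)
N_min = ceil(72 min / 34 min) = ceil(2.1176)
N_min = 3 stations

3


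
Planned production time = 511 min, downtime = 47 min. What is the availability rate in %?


Formula: Availability = (Planned Time - Downtime) / Planned Time * 100
Uptime = 511 - 47 = 464 min
Availability = 464 / 511 * 100 = 90.8%

90.8%


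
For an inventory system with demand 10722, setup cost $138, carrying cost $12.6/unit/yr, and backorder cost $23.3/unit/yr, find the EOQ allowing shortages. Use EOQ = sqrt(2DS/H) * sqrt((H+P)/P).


Formula: EOQ* = sqrt(2DS/H) * sqrt((H+P)/P)
Base EOQ = sqrt(2*10722*138/12.6) = 484.63 units
Correction = sqrt((12.6+23.3)/23.3) = 1.24128
EOQ* = 484.63 * 1.24128 = 601.6 units

601.6 units


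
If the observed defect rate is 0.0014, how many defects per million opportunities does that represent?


DPMO = defect_rate * 1000000 = 0.0014 * 1000000

1400


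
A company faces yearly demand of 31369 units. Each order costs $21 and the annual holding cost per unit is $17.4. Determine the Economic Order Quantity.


Formula: EOQ = sqrt(2 * D * S / H)
Numerator: 2 * 31369 * 21 = 1317498
2DS/H = 1317498 / 17.4 = 75718.3
EOQ = sqrt(75718.3) = 275.2 units

275.2 units


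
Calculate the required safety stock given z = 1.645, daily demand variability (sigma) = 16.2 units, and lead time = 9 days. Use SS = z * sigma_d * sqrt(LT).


Formula: SS = z * sigma_d * sqrt(LT)
sqrt(LT) = sqrt(9) = 3.0
SS = 1.645 * 16.2 * 3.0
SS = 79.9 units

79.9 units


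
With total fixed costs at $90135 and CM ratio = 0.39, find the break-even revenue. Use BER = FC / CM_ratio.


Formula: BER = Fixed Costs / Contribution Margin Ratio
BER = $90135 / 0.39
BER = $231115.38 (to the nearest cent)

$231115.38


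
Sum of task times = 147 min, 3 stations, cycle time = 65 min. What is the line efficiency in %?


Formula: Efficiency = Sum of Task Times / (N_stations * CT) * 100
Total station capacity = 3 stations * 65 min = 195 min
Efficiency = 147 / 195 * 100 = 75.4%

75.4%


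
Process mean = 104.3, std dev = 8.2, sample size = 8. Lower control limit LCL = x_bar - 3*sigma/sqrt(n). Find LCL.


LCL = 104.3 - 3 * 8.2 / sqrt(8)

95.6


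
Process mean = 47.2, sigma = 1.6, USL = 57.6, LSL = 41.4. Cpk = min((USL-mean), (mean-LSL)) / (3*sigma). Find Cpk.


Cpu = (57.6 - 47.2) / (3 * 1.6) = 2.17
Cpl = (47.2 - 41.4) / (3 * 1.6) = 1.21
Cpk = min(2.17, 1.21) = 1.21

1.21


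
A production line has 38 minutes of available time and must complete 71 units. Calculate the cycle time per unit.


Formula: CT = Available Time / Number of Units
CT = 38 min / 71 units
CT = 0.54 min/unit

0.54 min/unit


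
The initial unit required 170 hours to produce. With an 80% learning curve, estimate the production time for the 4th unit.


Formula: T_n = T_1 * (learning_rate)^(log2(n)) where learning_rate = rate/100
Doublings = log2(4) = 2
T_n = 170 * 0.8^2
T_n = 170 * 0.64 = 108.8 hours

108.8 hours


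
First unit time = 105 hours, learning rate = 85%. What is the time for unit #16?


Formula: T_n = T_1 * (learning_rate)^(log2(n)) where learning_rate = rate/100
Doublings = log2(16) = 4
T_n = 105 * 0.85^4
T_n = 105 * 0.522 = 54.8 hours

54.8 hours


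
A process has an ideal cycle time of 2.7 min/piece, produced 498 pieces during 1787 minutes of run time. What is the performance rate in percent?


Formula: Performance = (Ideal CT * Total Count) / Run Time * 100
Ideal output time = 2.7 * 498 = 1344.6 min
Performance = 1344.6 / 1787 * 100 = 75.2%

75.2%


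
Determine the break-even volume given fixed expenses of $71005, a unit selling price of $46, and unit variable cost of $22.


Formula: BEQ = Fixed Costs / (Price - Variable Cost)
Contribution margin = $46 - $22 = $24/unit
BEQ = ceil($71005 / $24/unit) = ceil(2958.54) = 2959 units

2959 units


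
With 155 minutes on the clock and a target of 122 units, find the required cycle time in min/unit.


Formula: CT = Available Time / Number of Units
CT = 155 min / 122 units
CT = 1.27 min/unit

1.27 min/unit


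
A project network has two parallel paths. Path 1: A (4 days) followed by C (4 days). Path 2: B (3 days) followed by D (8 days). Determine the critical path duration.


Path 1 = 4 + 4 = 8 days
Path 2 = 3 + 8 = 11 days
Duration = max(8, 11) = 11 days

11 days


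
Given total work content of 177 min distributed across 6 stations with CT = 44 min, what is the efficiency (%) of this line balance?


Formula: Efficiency = Sum of Task Times / (N_stations * CT) * 100
Total station capacity = 6 stations * 44 min = 264 min
Efficiency = 177 / 264 * 100 = 67.0%

67.0%


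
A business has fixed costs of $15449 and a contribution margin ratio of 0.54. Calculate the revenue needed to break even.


Formula: BER = Fixed Costs / Contribution Margin Ratio
BER = $15449 / 0.54
BER = $28609.26 (to the nearest cent)

$28609.26


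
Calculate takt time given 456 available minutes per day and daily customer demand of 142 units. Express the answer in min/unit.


Formula: Takt Time = Available Production Time / Customer Demand
Takt = 456 min/day / 142 units/day
Takt = 3.21 min/unit

3.21 min/unit


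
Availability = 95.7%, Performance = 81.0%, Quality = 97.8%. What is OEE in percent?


Formula: OEE = Availability * Performance * Quality / 10000
A * P = 95.7% * 81.0% / 100 = 77.52%
OEE = 77.52% * 97.8% / 100 = 75.8%

75.8%


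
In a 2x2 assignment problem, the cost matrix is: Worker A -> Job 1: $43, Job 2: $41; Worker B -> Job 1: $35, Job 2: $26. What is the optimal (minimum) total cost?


Option 1: A->1 + B->2 = $43 + $26 = $69
Option 2: A->2 + B->1 = $41 + $35 = $76
Min cost = min($69, $76) = $69

$69


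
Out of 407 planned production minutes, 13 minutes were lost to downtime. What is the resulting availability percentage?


Formula: Availability = (Planned Time - Downtime) / Planned Time * 100
Uptime = 407 - 13 = 394 min
Availability = 394 / 407 * 100 = 96.8%

96.8%


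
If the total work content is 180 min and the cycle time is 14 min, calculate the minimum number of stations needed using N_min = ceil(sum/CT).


Formula: N_min = ceil(Sum of Task Times / Cycle Time)
N_min = ceil(180 min / 14 min) = ceil(12.8571)
N_min = 13 stations

13


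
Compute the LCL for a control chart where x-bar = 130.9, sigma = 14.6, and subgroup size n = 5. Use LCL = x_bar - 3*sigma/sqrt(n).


LCL = 130.9 - 3 * 14.6 / sqrt(5)

111.31


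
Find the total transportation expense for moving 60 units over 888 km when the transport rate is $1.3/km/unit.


TC = dist * cost * units = 888 * 1.3 * 60 = $69264.00

$69264.00


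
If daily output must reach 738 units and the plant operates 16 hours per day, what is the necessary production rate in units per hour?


Formula: Production Rate = Daily Demand / Available Hours
Rate = 738 units/day / 16 hours/day
Rate = 46.1 units/hour

46.1 units/hour


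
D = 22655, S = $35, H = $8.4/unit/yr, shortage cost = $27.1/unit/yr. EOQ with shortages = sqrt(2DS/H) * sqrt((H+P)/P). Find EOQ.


Formula: EOQ* = sqrt(2DS/H) * sqrt((H+P)/P)
Base EOQ = sqrt(2*22655*35/8.4) = 434.5 units
Correction = sqrt((8.4+27.1)/27.1) = 1.14454
EOQ* = 434.5 * 1.14454 = 497.3 units

497.3 units


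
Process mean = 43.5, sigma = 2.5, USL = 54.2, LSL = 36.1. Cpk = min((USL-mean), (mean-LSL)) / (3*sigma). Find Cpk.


Cpu = (54.2 - 43.5) / (3 * 2.5) = 1.43
Cpl = (43.5 - 36.1) / (3 * 2.5) = 0.99
Cpk = min(1.43, 0.99) = 0.99

0.99


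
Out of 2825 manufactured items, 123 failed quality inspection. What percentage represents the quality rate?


Formula: Quality Rate = Good Pieces / Total Pieces * 100
Good pieces = 2825 - 123 = 2702
QR = 2702 / 2825 * 100 = 95.6%

95.6%


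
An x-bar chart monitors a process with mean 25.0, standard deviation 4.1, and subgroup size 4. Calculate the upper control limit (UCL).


UCL = 25.0 + 3 * 4.1 / sqrt(4)

31.15


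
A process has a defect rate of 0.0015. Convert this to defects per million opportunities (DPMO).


DPMO = defect_rate * 1000000 = 0.0015 * 1000000

1500


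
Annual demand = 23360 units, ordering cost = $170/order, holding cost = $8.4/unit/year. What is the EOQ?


Formula: EOQ = sqrt(2 * D * S / H)
Numerator: 2 * 23360 * 170 = 7942400
2DS/H = 7942400 / 8.4 = 945523.8
EOQ = sqrt(945523.8) = 972.4 units

972.4 units


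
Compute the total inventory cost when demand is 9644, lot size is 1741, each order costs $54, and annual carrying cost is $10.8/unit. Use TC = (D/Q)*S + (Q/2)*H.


TC = 9644/1741 * 54 + 1741/2 * 10.8

$9700.52


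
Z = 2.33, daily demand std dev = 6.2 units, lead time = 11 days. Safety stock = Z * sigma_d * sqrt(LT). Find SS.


Formula: SS = z * sigma_d * sqrt(LT)
sqrt(LT) = sqrt(11) = 3.3166
SS = 2.33 * 6.2 * 3.3166
SS = 47.9 units

47.9 units


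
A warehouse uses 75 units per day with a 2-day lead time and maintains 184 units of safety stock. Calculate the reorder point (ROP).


Formula: ROP = (Daily Demand * Lead Time) + Safety Stock
Demand during lead time = 75 * 2 = 150 units
ROP = 150 + 184 = 334 units

334 units


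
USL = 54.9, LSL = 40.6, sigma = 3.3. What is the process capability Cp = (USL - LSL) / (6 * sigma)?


Cp = (54.9 - 40.6) / (6 * 3.3)

0.72


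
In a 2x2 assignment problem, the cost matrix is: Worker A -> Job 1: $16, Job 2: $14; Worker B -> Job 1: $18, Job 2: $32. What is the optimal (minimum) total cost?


Option 1: A->1 + B->2 = $16 + $32 = $48
Option 2: A->2 + B->1 = $14 + $18 = $32
Min cost = min($48, $32) = $32

$32


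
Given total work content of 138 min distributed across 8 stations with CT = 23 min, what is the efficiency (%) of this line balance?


Formula: Efficiency = Sum of Task Times / (N_stations * CT) * 100
Total station capacity = 8 stations * 23 min = 184 min
Efficiency = 138 / 184 * 100 = 75.0%

75.0%


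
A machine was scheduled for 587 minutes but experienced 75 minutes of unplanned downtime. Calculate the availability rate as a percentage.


Formula: Availability = (Planned Time - Downtime) / Planned Time * 100
Uptime = 587 - 75 = 512 min
Availability = 512 / 587 * 100 = 87.2%

87.2%


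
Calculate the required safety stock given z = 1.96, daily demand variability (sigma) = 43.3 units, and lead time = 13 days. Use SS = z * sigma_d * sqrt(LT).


Formula: SS = z * sigma_d * sqrt(LT)
sqrt(LT) = sqrt(13) = 3.6056
SS = 1.96 * 43.3 * 3.6056
SS = 306.0 units

306.0 units


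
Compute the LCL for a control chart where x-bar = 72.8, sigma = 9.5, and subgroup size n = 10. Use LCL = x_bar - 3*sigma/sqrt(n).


LCL = 72.8 - 3 * 9.5 / sqrt(10)

63.79


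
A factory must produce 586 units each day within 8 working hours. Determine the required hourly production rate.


Formula: Production Rate = Daily Demand / Available Hours
Rate = 586 units/day / 8 hours/day
Rate = 73.3 units/hour

73.3 units/hour


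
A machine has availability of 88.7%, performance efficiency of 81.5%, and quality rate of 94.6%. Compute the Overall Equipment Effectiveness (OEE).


Formula: OEE = Availability * Performance * Quality / 10000
A * P = 88.7% * 81.5% / 100 = 72.29%
OEE = 72.29% * 94.6% / 100 = 68.4%

68.4%


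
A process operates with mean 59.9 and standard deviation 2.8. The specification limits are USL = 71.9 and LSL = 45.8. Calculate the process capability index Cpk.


Cpu = (71.9 - 59.9) / (3 * 2.8) = 1.43
Cpl = (59.9 - 45.8) / (3 * 2.8) = 1.68
Cpk = min(1.43, 1.68) = 1.43

1.43


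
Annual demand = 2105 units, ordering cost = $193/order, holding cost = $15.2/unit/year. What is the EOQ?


Formula: EOQ = sqrt(2 * D * S / H)
Numerator: 2 * 2105 * 193 = 812530
2DS/H = 812530 / 15.2 = 53455.9
EOQ = sqrt(53455.9) = 231.2 units

231.2 units


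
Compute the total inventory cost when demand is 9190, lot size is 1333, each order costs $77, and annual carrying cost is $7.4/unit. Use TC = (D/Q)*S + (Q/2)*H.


TC = 9190/1333 * 77 + 1333/2 * 7.4

$5462.96


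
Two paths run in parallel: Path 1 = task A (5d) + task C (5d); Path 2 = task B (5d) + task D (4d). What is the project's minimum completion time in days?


Path 1 = 5 + 5 = 10 days
Path 2 = 5 + 4 = 9 days
Duration = max(10, 9) = 10 days

10 days


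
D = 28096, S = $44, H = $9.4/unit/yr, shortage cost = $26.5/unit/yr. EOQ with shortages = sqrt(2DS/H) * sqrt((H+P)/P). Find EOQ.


Formula: EOQ* = sqrt(2DS/H) * sqrt((H+P)/P)
Base EOQ = sqrt(2*28096*44/9.4) = 512.86 units
Correction = sqrt((9.4+26.5)/26.5) = 1.16392
EOQ* = 512.86 * 1.16392 = 596.9 units

596.9 units


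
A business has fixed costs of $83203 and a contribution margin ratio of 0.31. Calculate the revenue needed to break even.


Formula: BER = Fixed Costs / Contribution Margin Ratio
BER = $83203 / 0.31
BER = $268396.77 (to the nearest cent)

$268396.77


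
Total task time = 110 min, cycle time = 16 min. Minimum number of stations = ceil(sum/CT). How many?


Formula: N_min = ceil(Sum of Task Times / Cycle Time)
N_min = ceil(110 min / 16 min) = ceil(6.875)
N_min = 7 stations

7


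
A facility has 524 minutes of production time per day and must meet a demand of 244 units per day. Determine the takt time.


Formula: Takt Time = Available Production Time / Customer Demand
Takt = 524 min/day / 244 units/day
Takt = 2.15 min/unit

2.15 min/unit


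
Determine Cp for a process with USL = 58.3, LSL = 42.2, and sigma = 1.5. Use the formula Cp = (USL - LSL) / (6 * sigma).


Cp = (58.3 - 42.2) / (6 * 1.5)

1.79


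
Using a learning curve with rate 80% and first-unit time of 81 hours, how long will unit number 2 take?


Formula: T_n = T_1 * (learning_rate)^(log2(n)) where learning_rate = rate/100
Doublings = log2(2) = 1
T_n = 81 * 0.8^1
T_n = 81 * 0.8 = 64.8 hours

64.8 hours


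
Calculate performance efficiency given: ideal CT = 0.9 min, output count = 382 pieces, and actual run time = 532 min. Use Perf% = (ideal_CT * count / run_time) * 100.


Formula: Performance = (Ideal CT * Total Count) / Run Time * 100
Ideal output time = 0.9 * 382 = 343.8 min
Performance = 343.8 / 532 * 100 = 64.6%

64.6%


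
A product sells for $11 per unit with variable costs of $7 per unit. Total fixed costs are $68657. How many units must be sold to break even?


Formula: BEQ = Fixed Costs / (Price - Variable Cost)
Contribution margin = $11 - $7 = $4/unit
BEQ = ceil($68657 / $4/unit) = ceil(17164.25) = 17165 units

17165 units


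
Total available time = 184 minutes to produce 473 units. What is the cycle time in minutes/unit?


Formula: CT = Available Time / Number of Units
CT = 184 min / 473 units
CT = 0.39 min/unit

0.39 min/unit


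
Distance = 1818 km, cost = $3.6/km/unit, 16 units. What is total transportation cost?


TC = dist * cost * units = 1818 * 3.6 * 16 = $104716.80

$104716.80


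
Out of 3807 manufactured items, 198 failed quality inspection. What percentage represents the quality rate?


Formula: Quality Rate = Good Pieces / Total Pieces * 100
Good pieces = 3807 - 198 = 3609
QR = 3609 / 3807 * 100 = 94.8%

94.8%


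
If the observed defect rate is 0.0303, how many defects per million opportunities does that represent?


DPMO = defect_rate * 1000000 = 0.0303 * 1000000

30300


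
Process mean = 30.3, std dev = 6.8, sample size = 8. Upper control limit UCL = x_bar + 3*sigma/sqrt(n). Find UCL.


UCL = 30.3 + 3 * 6.8 / sqrt(8)

37.51


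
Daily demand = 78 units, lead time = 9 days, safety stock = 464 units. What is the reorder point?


Formula: ROP = (Daily Demand * Lead Time) + Safety Stock
Demand during lead time = 78 * 9 = 702 units
ROP = 702 + 464 = 1166 units

1166 units


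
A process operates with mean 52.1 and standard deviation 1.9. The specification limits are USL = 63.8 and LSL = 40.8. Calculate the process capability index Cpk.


Cpu = (63.8 - 52.1) / (3 * 1.9) = 2.05
Cpl = (52.1 - 40.8) / (3 * 1.9) = 1.98
Cpk = min(2.05, 1.98) = 1.98

1.98


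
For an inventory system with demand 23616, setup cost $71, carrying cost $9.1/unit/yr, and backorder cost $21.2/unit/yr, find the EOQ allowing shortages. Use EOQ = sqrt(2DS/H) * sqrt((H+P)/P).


Formula: EOQ* = sqrt(2DS/H) * sqrt((H+P)/P)
Base EOQ = sqrt(2*23616*71/9.1) = 607.05 units
Correction = sqrt((9.1+21.2)/21.2) = 1.19551
EOQ* = 607.05 * 1.19551 = 725.7 units

725.7 units


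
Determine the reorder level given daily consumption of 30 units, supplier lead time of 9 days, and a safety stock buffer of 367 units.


Formula: ROP = (Daily Demand * Lead Time) + Safety Stock
Demand during lead time = 30 * 9 = 270 units
ROP = 270 + 367 = 637 units

637 units


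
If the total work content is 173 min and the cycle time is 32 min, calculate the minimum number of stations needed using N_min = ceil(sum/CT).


Formula: N_min = ceil(Sum of Task Times / Cycle Time)
N_min = ceil(173 min / 32 min) = ceil(5.4062)
N_min = 6 stations

6


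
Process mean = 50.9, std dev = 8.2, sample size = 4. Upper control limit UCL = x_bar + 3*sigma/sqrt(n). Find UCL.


UCL = 50.9 + 3 * 8.2 / sqrt(4)

63.2


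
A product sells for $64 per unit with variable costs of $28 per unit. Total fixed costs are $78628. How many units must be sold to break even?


Formula: BEQ = Fixed Costs / (Price - Variable Cost)
Contribution margin = $64 - $28 = $36/unit
BEQ = ceil($78628 / $36/unit) = ceil(2184.11) = 2185 units

2185 units


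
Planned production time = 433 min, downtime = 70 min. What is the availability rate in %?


Formula: Availability = (Planned Time - Downtime) / Planned Time * 100
Uptime = 433 - 70 = 363 min
Availability = 363 / 433 * 100 = 83.8%

83.8%


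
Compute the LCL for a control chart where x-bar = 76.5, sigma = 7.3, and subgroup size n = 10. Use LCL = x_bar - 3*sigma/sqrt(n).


LCL = 76.5 - 3 * 7.3 / sqrt(10)

69.57


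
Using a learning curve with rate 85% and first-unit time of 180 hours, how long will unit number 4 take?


Formula: T_n = T_1 * (learning_rate)^(log2(n)) where learning_rate = rate/100
Doublings = log2(4) = 2
T_n = 180 * 0.85^2
T_n = 180 * 0.7225 = 130.1 hours

130.1 hours
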